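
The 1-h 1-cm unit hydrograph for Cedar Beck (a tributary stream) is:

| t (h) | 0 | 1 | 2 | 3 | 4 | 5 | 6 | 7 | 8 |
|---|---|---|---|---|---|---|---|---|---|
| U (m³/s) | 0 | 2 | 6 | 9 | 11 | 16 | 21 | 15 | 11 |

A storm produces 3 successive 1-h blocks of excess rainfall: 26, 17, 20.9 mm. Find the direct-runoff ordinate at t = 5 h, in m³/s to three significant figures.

Q ≈ 79.1 m³/s

By discrete convolution, Q_j = Σ (P_i / 10 mm) · U_{j−i}.
At t = 5 h (j=5): Q = (26/10)·16 + (17/10)·11 + (20.9/10)·9 = 79.1 m³/s.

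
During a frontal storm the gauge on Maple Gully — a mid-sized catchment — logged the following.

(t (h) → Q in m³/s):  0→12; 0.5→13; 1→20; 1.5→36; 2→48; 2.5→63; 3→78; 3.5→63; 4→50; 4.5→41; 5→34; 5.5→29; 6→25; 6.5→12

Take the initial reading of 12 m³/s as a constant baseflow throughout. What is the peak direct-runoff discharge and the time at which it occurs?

Q_p = 66.0 m³/s at t = 3 h

Subtracting baseflow gives direct-runoff ordinates: 0.0, 1.0, 8.0, 24.0, 36.0, 51.0, 66.0, 51.0, 38.0, 29.0, 22.0, 17.0, 13.0, 0.0 m³/s.
The maximum is 66.0 m³/s, occurring at the reading for t = 3 h.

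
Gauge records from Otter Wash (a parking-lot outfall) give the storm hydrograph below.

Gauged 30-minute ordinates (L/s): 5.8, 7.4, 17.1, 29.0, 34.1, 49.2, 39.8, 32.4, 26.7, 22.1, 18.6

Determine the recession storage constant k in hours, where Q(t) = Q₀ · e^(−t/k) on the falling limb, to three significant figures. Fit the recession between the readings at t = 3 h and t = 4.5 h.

k ≈ 2.55 h

On the falling limb, Q drops from 39.8 to 22.1 L/s between t = 3 h and t = 4.5 h (Δt = 1.5 h).
k = −Δt / ln(Q₂/Q₁) = −1.5 / ln(22.1/39.8) = 2.55 h.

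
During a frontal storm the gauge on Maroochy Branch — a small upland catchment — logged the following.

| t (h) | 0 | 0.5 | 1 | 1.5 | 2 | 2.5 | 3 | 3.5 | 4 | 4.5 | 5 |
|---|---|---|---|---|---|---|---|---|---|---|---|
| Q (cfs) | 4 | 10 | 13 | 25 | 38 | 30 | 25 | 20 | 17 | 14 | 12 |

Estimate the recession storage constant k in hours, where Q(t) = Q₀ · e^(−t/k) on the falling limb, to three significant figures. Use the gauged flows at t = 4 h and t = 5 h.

On the falling limb, Q drops from 17 to 12 cfs between t = 4 h and t = 5 h (Δt = 1 h).
k = −Δt / ln(Q₂/Q₁) = −1 / ln(12/17) = 2.87 h.

k ≈ 2.87 h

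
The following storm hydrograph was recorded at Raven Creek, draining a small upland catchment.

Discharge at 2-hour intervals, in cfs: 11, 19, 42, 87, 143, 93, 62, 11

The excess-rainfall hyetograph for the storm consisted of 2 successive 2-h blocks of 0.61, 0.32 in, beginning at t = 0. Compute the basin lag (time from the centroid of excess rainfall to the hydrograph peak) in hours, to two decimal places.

t_L ≈ 6.31 h

Centroid of excess rainfall: t_c = Σ P_i·t̄_i / ΣP_i = 1.6882 h (block centres at 1, 3 h).
Hydrograph peak occurs at t = 8 h, so basin lag t_L = 8 − 1.6882 = 6.31 h.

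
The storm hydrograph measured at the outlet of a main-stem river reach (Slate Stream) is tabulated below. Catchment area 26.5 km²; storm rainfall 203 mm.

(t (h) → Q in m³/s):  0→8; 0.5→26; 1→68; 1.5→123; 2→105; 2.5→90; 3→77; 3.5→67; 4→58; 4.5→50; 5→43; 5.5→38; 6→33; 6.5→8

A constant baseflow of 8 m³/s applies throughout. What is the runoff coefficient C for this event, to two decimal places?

ΣQ_DR = 682.0 m³/s; V = ΣQ_DR·Δt = 1.228 × 10^6 m³.
Runoff depth d = V / A = 46.32 mm.
C = d / P = 46.32 / 203 = 0.23.

C ≈ 0.23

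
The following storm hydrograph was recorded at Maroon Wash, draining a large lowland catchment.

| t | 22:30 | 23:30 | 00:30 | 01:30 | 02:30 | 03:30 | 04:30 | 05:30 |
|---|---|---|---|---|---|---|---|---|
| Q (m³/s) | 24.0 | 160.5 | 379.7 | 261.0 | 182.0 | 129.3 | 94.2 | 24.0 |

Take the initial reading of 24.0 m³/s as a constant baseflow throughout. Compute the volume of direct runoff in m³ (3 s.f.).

V ≈ 3.83 × 10^6 m³

Direct-runoff ordinates (Q − Q_b): 0.0, 136.5, 355.7, 237.0, 158.0, 105.3, 70.2, 0.0 m³/s.
ΣQ_DR = 1063 m³/s.
With Δt = 1 h = 3600 s, V = ΣQ_DR · Δt = 1063 × 3600 = 3.83 × 10^6 m³.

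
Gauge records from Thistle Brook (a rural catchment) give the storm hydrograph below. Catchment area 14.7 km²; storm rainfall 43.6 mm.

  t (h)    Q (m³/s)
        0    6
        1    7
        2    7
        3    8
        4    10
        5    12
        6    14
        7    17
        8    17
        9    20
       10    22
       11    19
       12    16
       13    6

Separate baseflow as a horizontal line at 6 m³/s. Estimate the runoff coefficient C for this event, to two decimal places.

ΣQ_DR = 97.00 m³/s; V = ΣQ_DR·Δt = 3.492 × 10^5 m³.
Runoff depth d = V / A = 23.76 mm.
C = d / P = 23.76 / 43.6 = 0.54.

C ≈ 0.54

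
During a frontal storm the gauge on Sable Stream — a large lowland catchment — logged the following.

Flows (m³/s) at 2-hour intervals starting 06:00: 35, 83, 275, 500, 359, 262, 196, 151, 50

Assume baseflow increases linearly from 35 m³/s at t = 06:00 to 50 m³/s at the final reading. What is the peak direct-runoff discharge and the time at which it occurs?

Subtracting baseflow gives direct-runoff ordinates: 0.00, 46.12, 236.25, 459.38, 316.50, 217.62, 149.75, 102.88, 0.00 m³/s.
The maximum is 459.38 m³/s, occurring at the reading for t = 12:00.

Q_p = 459.38 m³/s at t = 12:00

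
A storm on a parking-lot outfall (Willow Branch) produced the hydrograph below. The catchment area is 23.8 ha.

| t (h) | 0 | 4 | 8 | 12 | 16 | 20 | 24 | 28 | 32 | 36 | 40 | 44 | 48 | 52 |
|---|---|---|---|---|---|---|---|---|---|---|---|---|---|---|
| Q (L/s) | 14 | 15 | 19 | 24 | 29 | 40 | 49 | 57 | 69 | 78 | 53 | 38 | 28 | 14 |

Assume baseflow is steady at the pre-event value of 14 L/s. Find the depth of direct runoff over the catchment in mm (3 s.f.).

Direct runoff: 0.0, 1.0, 5.0, 10.0, 15.0, 26.0, 35.0, 43.0, 55.0, 64.0, 39.0, 24.0, 14.0, 0.0 L/s; ΣQ_DR = 331.0 L/s.
V = ΣQ_DR · Δt = 331.0 × 14400 s = 4.766 × 10^6 L.
Over A = 23.8 ha, depth = V / A = 20.0 mm.

d ≈ 20.0 mm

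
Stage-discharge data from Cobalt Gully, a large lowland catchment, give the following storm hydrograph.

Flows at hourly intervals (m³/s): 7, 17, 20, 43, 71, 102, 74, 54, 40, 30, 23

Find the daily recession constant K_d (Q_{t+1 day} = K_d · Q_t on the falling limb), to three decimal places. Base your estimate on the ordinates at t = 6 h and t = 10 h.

K_d ≈ 0.001

Between t = 6 h and t = 10 h the flow falls from 74 to 23 m³/s over 4×1 h = 4 h.
Per-interval ratio K = (23/74)^(1/4) = 0.7467; K_d = K^(24/1) = 0.001.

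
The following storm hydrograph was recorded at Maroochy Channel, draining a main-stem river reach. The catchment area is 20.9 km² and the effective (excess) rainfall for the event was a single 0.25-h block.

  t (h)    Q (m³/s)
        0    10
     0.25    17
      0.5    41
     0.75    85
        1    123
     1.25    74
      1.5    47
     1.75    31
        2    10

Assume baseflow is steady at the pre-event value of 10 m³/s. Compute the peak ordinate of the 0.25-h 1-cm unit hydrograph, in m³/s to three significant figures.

U_p ≈ 75.4 m³/s

Direct runoff: 0.0, 7.0, 31.0, 75.0, 113.0, 64.0, 37.0, 21.0, 0.0 m³/s; ΣQ_DR = 348.0 m³/s, peak = 113.0 m³/s.
Runoff depth d = ΣQ_DR·Δt / A = 348.0 × 900 / (20.9 km²) = 14.99 mm.
The 1-cm UH is the DRH scaled by (10 mm)/d, so U_p = 113.0 × 10/14.99 = 75.4 m³/s.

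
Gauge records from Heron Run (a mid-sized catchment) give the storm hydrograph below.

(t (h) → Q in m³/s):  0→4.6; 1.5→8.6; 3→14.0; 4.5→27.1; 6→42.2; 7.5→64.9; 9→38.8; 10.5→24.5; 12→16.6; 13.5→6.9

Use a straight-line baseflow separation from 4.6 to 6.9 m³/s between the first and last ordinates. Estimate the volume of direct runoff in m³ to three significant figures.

V ≈ 1.03 × 10^6 m³

Direct-runoff ordinates (Q − Q_b): 0.00, 3.74, 8.89, 21.73, 36.58, 59.02, 32.67, 18.11, 9.96, 0.00 m³/s.
ΣQ_DR = 190.7 m³/s.
With Δt = 1.5 h = 5400 s, V = ΣQ_DR · Δt = 190.7 × 5400 = 1.03 × 10^6 m³.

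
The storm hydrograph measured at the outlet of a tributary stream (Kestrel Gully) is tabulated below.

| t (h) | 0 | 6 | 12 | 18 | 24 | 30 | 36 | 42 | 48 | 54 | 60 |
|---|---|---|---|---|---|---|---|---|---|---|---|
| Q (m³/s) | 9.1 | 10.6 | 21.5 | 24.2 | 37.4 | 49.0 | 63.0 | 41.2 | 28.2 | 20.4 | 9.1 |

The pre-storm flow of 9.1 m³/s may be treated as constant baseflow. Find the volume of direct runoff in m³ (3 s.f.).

Direct-runoff ordinates (Q − Q_b): 0.0, 1.5, 12.4, 15.1, 28.3, 39.9, 53.9, 32.1, 19.1, 11.3, 0.0 m³/s.
ΣQ_DR = 213.6 m³/s.
With Δt = 6 h = 21600 s, V = ΣQ_DR · Δt = 213.6 × 21600 = 4.61 × 10^6 m³.

V ≈ 4.61 × 10^6 m³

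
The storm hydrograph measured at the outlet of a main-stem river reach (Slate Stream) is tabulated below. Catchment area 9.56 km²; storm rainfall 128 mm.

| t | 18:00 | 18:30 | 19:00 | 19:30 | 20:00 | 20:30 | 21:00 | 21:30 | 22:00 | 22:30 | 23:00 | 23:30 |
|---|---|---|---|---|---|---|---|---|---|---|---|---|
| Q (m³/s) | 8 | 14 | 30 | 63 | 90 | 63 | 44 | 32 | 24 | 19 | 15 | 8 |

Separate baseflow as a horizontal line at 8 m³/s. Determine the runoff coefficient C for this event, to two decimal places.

ΣQ_DR = 314.0 m³/s; V = ΣQ_DR·Δt = 5.652 × 10^5 m³.
Runoff depth d = V / A = 59.12 mm.
C = d / P = 59.12 / 128 = 0.46.

C ≈ 0.46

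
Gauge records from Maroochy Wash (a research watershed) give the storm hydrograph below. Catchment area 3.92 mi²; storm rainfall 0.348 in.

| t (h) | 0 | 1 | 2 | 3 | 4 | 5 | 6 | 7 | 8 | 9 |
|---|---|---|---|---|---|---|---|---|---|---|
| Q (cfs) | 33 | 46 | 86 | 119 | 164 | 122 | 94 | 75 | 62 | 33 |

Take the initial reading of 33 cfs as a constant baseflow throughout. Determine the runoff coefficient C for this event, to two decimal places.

C ≈ 0.57

ΣQ_DR = 504.0 cfs; V = ΣQ_DR·Δt = 1.814 × 10^6 ft³.
Runoff depth d = V / A = 0.1992 in.
C = d / P = 0.1992 / 0.348 = 0.57.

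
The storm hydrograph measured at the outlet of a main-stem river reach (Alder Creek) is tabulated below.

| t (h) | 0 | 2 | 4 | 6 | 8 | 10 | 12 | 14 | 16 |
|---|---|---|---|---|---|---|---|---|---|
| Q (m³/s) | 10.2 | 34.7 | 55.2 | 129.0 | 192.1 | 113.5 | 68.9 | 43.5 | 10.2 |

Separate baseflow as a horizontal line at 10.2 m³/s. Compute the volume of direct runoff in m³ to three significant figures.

V ≈ 4.07 × 10^6 m³

Direct-runoff ordinates (Q − Q_b): 0.0, 24.5, 45.0, 118.8, 181.9, 103.3, 58.7, 33.3, 0.0 m³/s.
ΣQ_DR = 565.5 m³/s.
With Δt = 2 h = 7200 s, V = ΣQ_DR · Δt = 565.5 × 7200 = 4.07 × 10^6 m³.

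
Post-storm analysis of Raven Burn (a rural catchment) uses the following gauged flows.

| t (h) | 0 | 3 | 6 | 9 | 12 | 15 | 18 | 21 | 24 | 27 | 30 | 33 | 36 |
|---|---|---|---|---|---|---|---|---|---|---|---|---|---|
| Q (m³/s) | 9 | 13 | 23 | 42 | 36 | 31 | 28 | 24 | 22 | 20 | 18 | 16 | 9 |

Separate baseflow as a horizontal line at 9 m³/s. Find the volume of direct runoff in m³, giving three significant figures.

Direct-runoff ordinates (Q − Q_b): 0.0, 4.0, 14.0, 33.0, 27.0, 22.0, 19.0, 15.0, 13.0, 11.0, 9.0, 7.0, 0.0 m³/s.
ΣQ_DR = 174.0 m³/s.
With Δt = 3 h = 10800 s, V = ΣQ_DR · Δt = 174.0 × 10800 = 1.88 × 10^6 m³.

V ≈ 1.88 × 10^6 m³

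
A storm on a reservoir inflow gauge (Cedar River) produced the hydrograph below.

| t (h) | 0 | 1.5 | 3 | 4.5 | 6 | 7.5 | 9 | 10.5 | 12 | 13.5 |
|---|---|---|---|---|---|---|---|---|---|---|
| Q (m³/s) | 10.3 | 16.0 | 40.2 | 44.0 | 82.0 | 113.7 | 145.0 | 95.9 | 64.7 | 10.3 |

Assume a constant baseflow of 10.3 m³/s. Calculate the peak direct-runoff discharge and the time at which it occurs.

Subtracting baseflow gives direct-runoff ordinates: 0.0, 5.7, 29.9, 33.7, 71.7, 103.4, 134.7, 85.6, 54.4, 0.0 m³/s.
The maximum is 134.7 m³/s, occurring at the reading for t = 9 h.

Q_p = 134.7 m³/s at t = 9 h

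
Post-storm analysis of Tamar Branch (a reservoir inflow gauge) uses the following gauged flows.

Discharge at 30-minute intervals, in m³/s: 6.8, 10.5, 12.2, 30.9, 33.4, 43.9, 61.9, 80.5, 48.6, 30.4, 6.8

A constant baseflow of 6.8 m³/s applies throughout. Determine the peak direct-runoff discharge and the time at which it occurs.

Q_p = 73.7 m³/s at t = 3.5 h

Subtracting baseflow gives direct-runoff ordinates: 0.0, 3.7, 5.4, 24.1, 26.6, 37.1, 55.1, 73.7, 41.8, 23.6, 0.0 m³/s.
The maximum is 73.7 m³/s, occurring at the reading for t = 3.5 h.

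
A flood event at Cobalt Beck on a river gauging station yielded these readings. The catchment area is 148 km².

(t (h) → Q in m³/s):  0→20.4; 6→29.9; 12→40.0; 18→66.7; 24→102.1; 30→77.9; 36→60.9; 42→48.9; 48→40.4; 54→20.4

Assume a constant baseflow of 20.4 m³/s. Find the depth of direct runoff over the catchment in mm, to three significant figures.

d ≈ 44.3 mm

Direct runoff: 0.0, 9.5, 19.6, 46.3, 81.7, 57.5, 40.5, 28.5, 20.0, 0.0 m³/s; ΣQ_DR = 303.6 m³/s.
V = ΣQ_DR · Δt = 303.6 × 21600 s = 6.558 × 10^6 m³.
Over A = 148 km², depth = V / A = 44.3 mm.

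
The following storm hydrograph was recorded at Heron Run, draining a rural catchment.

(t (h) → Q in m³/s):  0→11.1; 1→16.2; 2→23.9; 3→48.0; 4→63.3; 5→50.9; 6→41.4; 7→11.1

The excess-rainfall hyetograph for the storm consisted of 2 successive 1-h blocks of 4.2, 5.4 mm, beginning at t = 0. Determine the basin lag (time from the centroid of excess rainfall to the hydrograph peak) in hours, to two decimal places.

t_L ≈ 2.94 h

Centroid of excess rainfall: t_c = Σ P_i·t̄_i / ΣP_i = 1.0625 h (block centres at 0.5, 1.5 h).
Hydrograph peak occurs at t = 4 h, so basin lag t_L = 4 − 1.0625 = 2.94 h.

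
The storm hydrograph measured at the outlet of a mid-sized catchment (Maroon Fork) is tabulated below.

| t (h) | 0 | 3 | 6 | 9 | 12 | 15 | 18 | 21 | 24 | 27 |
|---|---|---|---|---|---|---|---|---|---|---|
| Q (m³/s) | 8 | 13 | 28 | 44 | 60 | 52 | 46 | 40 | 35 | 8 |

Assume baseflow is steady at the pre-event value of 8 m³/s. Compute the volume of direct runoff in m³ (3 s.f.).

V ≈ 2.74 × 10^6 m³

Direct-runoff ordinates (Q − Q_b): 0.0, 5.0, 20.0, 36.0, 52.0, 44.0, 38.0, 32.0, 27.0, 0.0 m³/s.
ΣQ_DR = 254.0 m³/s.
With Δt = 3 h = 10800 s, V = ΣQ_DR · Δt = 254.0 × 10800 = 2.74 × 10^6 m³.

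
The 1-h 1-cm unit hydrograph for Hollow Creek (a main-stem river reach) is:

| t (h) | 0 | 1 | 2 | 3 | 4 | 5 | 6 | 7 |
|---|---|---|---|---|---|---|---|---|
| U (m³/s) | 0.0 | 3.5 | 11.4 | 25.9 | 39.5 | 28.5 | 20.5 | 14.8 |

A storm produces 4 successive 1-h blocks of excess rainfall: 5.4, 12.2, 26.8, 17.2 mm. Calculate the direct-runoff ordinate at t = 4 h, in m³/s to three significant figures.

By discrete convolution, Q_j = Σ (P_i / 10 mm) · U_{j−i}.
At t = 4 h (j=4): Q = (5.4/10)·39.5 + (12.2/10)·25.9 + (26.8/10)·11.4 + (17.2/10)·3.5 = 89.5 m³/s.

Q ≈ 89.5 m³/s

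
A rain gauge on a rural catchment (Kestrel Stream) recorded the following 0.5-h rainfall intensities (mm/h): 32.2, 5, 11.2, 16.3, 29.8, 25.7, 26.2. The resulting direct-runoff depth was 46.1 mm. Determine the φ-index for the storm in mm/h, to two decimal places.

Only the 6 blocks with intensity above φ contribute runoff: 32.2, 11.2, 16.3, 29.8, 25.7, 26.2 mm/h.
Σ(I−φ)·Δt = d  ⇒  (32.2+11.2+16.3+29.8+25.7+26.2 − 6φ)·0.5 = 46.1
φ = (141.4 − 46.1/0.5) / 6 = 8.20 mm/h.

φ ≈ 8.20 mm/h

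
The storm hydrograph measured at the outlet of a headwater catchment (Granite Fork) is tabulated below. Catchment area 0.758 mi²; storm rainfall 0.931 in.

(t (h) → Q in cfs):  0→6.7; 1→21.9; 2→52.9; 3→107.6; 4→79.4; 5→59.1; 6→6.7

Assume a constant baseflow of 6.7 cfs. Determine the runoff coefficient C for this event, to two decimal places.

C ≈ 0.63

ΣQ_DR = 287.4 cfs; V = ΣQ_DR·Δt = 1.035 × 10^6 ft³.
Runoff depth d = V / A = 0.5875 in.
C = d / P = 0.5875 / 0.931 = 0.63.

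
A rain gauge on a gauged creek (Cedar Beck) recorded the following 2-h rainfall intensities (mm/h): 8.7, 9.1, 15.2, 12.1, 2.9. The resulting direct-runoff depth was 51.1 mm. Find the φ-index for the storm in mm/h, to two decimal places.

Only the 4 blocks with intensity above φ contribute runoff: 8.7, 9.1, 15.2, 12.1 mm/h.
Σ(I−φ)·Δt = d  ⇒  (8.7+9.1+15.2+12.1 − 4φ)·2 = 51.1
φ = (45.10 − 51.1/2) / 4 = 4.89 mm/h.

φ ≈ 4.89 mm/h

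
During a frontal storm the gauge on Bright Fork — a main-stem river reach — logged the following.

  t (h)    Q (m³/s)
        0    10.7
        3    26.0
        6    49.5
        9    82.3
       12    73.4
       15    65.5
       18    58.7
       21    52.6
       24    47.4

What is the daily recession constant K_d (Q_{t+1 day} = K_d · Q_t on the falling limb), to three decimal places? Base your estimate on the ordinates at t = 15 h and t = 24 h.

K_d ≈ 0.422

Between t = 15 h and t = 24 h the flow falls from 65.5 to 47.4 m³/s over 3×3 h = 9 h.
Per-interval ratio K = (47.4/65.5)^(1/3) = 0.8978; K_d = K^(24/3) = 0.422.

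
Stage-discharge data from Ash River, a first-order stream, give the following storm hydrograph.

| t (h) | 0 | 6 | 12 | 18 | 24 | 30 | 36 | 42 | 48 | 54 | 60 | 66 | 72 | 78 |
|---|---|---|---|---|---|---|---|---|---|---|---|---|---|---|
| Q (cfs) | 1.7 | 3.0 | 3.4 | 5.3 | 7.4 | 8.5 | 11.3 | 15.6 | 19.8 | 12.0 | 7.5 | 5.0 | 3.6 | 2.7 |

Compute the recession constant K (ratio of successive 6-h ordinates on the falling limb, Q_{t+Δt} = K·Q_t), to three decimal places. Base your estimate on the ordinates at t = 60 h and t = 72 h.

K ≈ 0.693

Using the recession-limb readings at t = 60 h and t = 72 h: Q falls from 7.5 to 3.6 cfs over 2 intervals.
K = (Q₂/Q₁)^(1/2) = (3.6/7.5)^(1/2) = 0.693.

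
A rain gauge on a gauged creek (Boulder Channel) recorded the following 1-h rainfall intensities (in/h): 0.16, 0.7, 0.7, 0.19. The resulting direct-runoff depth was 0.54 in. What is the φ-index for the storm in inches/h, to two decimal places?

Only the 2 blocks with intensity above φ contribute runoff: 0.7, 0.7 in/h.
Σ(I−φ)·Δt = d  ⇒  (0.7+0.7 − 2φ)·1 = 0.54
φ = (1.400 − 0.54/1) / 2 = 0.43 in/h.

φ ≈ 0.43 in/h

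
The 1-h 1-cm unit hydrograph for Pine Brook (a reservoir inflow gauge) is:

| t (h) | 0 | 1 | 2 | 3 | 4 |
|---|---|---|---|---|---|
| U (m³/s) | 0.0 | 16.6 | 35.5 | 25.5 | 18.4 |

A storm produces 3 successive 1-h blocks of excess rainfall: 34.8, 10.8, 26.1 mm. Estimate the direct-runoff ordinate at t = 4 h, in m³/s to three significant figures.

By discrete convolution, Q_j = Σ (P_i / 10 mm) · U_{j−i}.
At t = 4 h (j=4): Q = (34.8/10)·18.4 + (10.8/10)·25.5 + (26.1/10)·35.5 = 184 m³/s.

Q ≈ 184 m³/s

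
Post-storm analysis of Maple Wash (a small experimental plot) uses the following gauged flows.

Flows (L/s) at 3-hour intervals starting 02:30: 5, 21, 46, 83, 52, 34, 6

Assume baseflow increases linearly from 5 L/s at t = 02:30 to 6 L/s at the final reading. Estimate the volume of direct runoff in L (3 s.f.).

Direct-runoff ordinates (Q − Q_b): 0.00, 15.83, 40.67, 77.50, 46.33, 28.17, 0.00 L/s.
ΣQ_DR = 208.5 L/s.
With Δt = 3 h = 10800 s, V = ΣQ_DR · Δt = 208.5 × 10800 = 2.25 × 10^6 L.

V ≈ 2.25 × 10^6 L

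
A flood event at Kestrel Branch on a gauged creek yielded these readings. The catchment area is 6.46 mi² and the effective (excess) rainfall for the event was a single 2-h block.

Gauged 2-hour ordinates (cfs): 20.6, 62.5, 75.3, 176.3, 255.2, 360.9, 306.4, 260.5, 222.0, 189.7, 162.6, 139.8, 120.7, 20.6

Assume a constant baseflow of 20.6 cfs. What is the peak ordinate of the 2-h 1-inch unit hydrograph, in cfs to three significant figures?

U_p ≈ 340 cfs

Direct runoff: 0.0, 41.9, 54.7, 155.7, 234.6, 340.3, 285.8, 239.9, 201.4, 169.1, 142.0, 119.2, 100.1, 0.0 cfs; ΣQ_DR = 2085 cfs, peak = 340.3 cfs.
Runoff depth d = ΣQ_DR·Δt / A = 2085 × 7200 / (6.46 mi²) = 1.000 in.
The 1-inch UH is the DRH scaled by (1 in)/d, so U_p = 340.3 × 1/1.000 = 340 cfs.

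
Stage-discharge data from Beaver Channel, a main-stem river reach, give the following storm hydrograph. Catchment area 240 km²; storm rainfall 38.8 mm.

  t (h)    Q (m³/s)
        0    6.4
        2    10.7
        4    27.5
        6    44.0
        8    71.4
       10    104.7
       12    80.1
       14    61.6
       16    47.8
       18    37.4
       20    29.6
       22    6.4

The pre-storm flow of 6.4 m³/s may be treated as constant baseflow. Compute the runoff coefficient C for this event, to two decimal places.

C ≈ 0.35

ΣQ_DR = 450.8 m³/s; V = ΣQ_DR·Δt = 3.246 × 10^6 m³.
Runoff depth d = V / A = 13.52 mm.
C = d / P = 13.52 / 38.8 = 0.35.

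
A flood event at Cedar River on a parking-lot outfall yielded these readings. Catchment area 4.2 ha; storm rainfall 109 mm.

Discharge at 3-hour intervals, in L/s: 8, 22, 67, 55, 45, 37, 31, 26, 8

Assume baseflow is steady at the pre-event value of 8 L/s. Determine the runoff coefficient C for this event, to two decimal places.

ΣQ_DR = 227.0 L/s; V = ΣQ_DR·Δt = 2.452 × 10^6 L.
Runoff depth d = V / A = 58.37 mm.
C = d / P = 58.37 / 109 = 0.54.

C ≈ 0.54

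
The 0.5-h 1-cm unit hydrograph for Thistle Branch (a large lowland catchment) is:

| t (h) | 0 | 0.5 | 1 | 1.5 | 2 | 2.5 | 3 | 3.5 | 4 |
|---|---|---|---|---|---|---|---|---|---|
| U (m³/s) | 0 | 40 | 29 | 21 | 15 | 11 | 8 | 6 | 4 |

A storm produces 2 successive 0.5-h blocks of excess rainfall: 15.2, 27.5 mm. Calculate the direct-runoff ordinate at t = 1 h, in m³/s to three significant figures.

Q ≈ 154 m³/s

By discrete convolution, Q_j = Σ (P_i / 10 mm) · U_{j−i}.
At t = 1 h (j=2): Q = (15.2/10)·29 + (27.5/10)·40 = 154 m³/s.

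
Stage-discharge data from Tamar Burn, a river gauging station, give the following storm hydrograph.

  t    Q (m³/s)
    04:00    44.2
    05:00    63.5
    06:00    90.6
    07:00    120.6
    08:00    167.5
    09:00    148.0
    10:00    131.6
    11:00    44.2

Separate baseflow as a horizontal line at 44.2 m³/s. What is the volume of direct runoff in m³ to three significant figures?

V ≈ 1.64 × 10^6 m³

Direct-runoff ordinates (Q − Q_b): 0.0, 19.3, 46.4, 76.4, 123.3, 103.8, 87.4, 0.0 m³/s.
ΣQ_DR = 456.6 m³/s.
With Δt = 1 h = 3600 s, V = ΣQ_DR · Δt = 456.6 × 3600 = 1.64 × 10^6 m³.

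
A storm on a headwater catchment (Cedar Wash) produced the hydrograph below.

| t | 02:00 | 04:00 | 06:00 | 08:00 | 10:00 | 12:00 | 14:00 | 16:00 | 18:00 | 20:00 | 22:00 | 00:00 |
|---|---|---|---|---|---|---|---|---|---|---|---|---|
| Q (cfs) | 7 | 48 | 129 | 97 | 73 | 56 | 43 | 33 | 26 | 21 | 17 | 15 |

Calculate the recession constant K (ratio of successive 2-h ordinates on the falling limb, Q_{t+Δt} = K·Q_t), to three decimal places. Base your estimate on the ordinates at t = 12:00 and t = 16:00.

Using the recession-limb readings at t = 12:00 and t = 16:00: Q falls from 56 to 33 cfs over 2 intervals.
K = (Q₂/Q₁)^(1/2) = (33/56)^(1/2) = 0.768.

K ≈ 0.768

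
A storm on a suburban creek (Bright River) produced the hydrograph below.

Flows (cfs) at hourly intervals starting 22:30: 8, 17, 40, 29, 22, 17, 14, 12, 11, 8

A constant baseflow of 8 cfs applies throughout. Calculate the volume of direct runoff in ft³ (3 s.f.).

V ≈ 3.53 × 10^5 ft³

Direct-runoff ordinates (Q − Q_b): 0.0, 9.0, 32.0, 21.0, 14.0, 9.0, 6.0, 4.0, 3.0, 0.0 cfs.
ΣQ_DR = 98.00 cfs.
With Δt = 1 h = 3600 s, V = ΣQ_DR · Δt = 98.00 × 3600 = 3.53 × 10^5 ft³.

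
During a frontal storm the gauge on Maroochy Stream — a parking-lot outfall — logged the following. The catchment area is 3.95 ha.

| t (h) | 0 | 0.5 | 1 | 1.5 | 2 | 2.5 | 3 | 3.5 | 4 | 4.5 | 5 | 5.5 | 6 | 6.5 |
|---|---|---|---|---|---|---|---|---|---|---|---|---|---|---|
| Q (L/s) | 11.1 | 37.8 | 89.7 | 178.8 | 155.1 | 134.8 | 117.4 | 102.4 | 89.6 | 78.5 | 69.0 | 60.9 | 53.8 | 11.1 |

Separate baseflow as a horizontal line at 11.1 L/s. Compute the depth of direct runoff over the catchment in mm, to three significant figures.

Direct runoff: 0.0, 26.7, 78.6, 167.7, 144.0, 123.7, 106.3, 91.3, 78.5, 67.4, 57.9, 49.8, 42.7, 0.0 L/s; ΣQ_DR = 1035 L/s.
V = ΣQ_DR · Δt = 1035 × 1800 s = 1.862 × 10^6 L.
Over A = 3.95 ha, depth = V / A = 47.1 mm.

d ≈ 47.1 mm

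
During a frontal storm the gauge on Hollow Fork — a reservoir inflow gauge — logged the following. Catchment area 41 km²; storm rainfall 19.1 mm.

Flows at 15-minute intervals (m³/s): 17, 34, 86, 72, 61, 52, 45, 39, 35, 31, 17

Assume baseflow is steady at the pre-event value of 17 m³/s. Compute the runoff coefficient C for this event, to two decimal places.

ΣQ_DR = 302.0 m³/s; V = ΣQ_DR·Δt = 2.718 × 10^5 m³.
Runoff depth d = V / A = 6.629 mm.
C = d / P = 6.629 / 19.1 = 0.35.

C ≈ 0.35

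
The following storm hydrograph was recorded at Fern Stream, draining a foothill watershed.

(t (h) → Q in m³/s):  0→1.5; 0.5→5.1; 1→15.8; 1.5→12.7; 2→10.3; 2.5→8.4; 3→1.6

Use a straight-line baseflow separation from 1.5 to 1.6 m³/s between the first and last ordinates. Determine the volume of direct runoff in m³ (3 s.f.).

V ≈ 80200 m³

Direct-runoff ordinates (Q − Q_b): 0.00, 3.58, 14.27, 11.15, 8.73, 6.82, 0.00 m³/s.
ΣQ_DR = 44.55 m³/s.
With Δt = 0.5 h = 1800 s, V = ΣQ_DR · Δt = 44.55 × 1800 = 80200 m³.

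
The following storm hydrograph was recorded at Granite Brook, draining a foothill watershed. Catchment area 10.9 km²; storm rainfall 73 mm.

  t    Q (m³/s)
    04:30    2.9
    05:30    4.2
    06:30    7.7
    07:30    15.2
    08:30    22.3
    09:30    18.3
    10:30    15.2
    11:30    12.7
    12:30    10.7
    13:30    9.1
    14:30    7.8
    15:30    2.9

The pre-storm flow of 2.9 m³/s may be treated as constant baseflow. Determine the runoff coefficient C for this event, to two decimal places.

C ≈ 0.43

ΣQ_DR = 94.20 m³/s; V = ΣQ_DR·Δt = 3.391 × 10^5 m³.
Runoff depth d = V / A = 31.11 mm.
C = d / P = 31.11 / 73 = 0.43.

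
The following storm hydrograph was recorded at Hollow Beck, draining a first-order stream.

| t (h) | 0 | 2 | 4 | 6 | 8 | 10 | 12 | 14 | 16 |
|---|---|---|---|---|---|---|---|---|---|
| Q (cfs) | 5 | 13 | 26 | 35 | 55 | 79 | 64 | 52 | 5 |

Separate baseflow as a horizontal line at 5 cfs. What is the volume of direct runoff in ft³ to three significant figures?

Direct-runoff ordinates (Q − Q_b): 0.0, 8.0, 21.0, 30.0, 50.0, 74.0, 59.0, 47.0, 0.0 cfs.
ΣQ_DR = 289.0 cfs.
With Δt = 2 h = 7200 s, V = ΣQ_DR · Δt = 289.0 × 7200 = 2.08 × 10^6 ft³.

V ≈ 2.08 × 10^6 ft³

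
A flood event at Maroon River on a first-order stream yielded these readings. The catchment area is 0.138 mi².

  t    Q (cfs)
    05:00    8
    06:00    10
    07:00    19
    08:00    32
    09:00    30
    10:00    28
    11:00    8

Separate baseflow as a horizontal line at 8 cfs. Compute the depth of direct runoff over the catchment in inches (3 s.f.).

Direct runoff: 0.0, 2.0, 11.0, 24.0, 22.0, 20.0, 0.0 cfs; ΣQ_DR = 79.00 cfs.
V = ΣQ_DR · Δt = 79.00 × 3600 s = 2.844 × 10^5 ft³.
Over A = 0.138 mi², depth = V / A = 0.887 in.

d ≈ 0.887 in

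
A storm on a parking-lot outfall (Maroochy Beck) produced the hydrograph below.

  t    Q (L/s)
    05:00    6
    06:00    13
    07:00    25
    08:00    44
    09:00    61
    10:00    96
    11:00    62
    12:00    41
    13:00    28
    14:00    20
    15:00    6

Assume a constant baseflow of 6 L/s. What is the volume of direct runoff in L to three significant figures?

V ≈ 1.21 × 10^6 L

Direct-runoff ordinates (Q − Q_b): 0.0, 7.0, 19.0, 38.0, 55.0, 90.0, 56.0, 35.0, 22.0, 14.0, 0.0 L/s.
ΣQ_DR = 336.0 L/s.
With Δt = 1 h = 3600 s, V = ΣQ_DR · Δt = 336.0 × 3600 = 1.21 × 10^6 L.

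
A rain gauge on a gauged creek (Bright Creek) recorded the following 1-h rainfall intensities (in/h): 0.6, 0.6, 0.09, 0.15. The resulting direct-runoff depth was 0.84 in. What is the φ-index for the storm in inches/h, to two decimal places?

Only the 2 blocks with intensity above φ contribute runoff: 0.6, 0.6 in/h.
Σ(I−φ)·Δt = d  ⇒  (0.6+0.6 − 2φ)·1 = 0.84
φ = (1.200 − 0.84/1) / 2 = 0.18 in/h.

φ ≈ 0.18 in/h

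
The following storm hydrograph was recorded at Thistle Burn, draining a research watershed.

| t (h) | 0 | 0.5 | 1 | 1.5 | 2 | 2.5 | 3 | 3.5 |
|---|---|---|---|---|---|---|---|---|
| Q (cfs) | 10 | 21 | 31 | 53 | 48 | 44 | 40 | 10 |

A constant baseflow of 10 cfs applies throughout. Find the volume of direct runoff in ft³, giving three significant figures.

V ≈ 3.19 × 10^5 ft³

Direct-runoff ordinates (Q − Q_b): 0.0, 11.0, 21.0, 43.0, 38.0, 34.0, 30.0, 0.0 cfs.
ΣQ_DR = 177.0 cfs.
With Δt = 0.5 h = 1800 s, V = ΣQ_DR · Δt = 177.0 × 1800 = 3.19 × 10^5 ft³.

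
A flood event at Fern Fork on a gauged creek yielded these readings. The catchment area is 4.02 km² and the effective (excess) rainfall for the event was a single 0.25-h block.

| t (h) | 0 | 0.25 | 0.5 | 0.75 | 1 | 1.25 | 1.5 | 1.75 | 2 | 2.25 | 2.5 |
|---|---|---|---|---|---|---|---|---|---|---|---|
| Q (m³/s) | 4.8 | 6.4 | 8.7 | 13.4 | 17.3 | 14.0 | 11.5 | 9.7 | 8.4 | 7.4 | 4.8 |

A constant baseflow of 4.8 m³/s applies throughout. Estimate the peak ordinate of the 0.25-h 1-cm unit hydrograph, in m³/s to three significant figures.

U_p ≈ 10.4 m³/s

Direct runoff: 0.0, 1.6, 3.9, 8.6, 12.5, 9.2, 6.7, 4.9, 3.6, 2.6, 0.0 m³/s; ΣQ_DR = 53.60 m³/s, peak = 12.5 m³/s.
Runoff depth d = ΣQ_DR·Δt / A = 53.60 × 900 / (4.02 km²) = 12.00 mm.
The 1-cm UH is the DRH scaled by (10 mm)/d, so U_p = 12.5 × 10/12.00 = 10.4 m³/s.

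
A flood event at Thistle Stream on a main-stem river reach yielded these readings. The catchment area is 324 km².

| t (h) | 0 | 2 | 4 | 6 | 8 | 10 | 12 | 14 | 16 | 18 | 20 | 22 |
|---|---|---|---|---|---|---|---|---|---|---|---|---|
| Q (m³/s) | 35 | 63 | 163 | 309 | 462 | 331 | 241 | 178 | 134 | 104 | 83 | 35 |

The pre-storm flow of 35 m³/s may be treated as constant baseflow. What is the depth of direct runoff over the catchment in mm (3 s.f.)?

d ≈ 38.2 mm

Direct runoff: 0.0, 28.0, 128.0, 274.0, 427.0, 296.0, 206.0, 143.0, 99.0, 69.0, 48.0, 0.0 m³/s; ΣQ_DR = 1718 m³/s.
V = ΣQ_DR · Δt = 1718 × 7200 s = 1.237 × 10^7 m³.
Over A = 324 km², depth = V / A = 38.2 mm.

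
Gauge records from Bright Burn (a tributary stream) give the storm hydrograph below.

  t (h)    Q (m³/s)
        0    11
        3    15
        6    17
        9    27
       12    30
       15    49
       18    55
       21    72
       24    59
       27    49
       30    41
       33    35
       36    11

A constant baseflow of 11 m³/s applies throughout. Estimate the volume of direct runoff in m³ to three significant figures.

V ≈ 3.54 × 10^6 m³

Direct-runoff ordinates (Q − Q_b): 0.0, 4.0, 6.0, 16.0, 19.0, 38.0, 44.0, 61.0, 48.0, 38.0, 30.0, 24.0, 0.0 m³/s.
ΣQ_DR = 328.0 m³/s.
With Δt = 3 h = 10800 s, V = ΣQ_DR · Δt = 328.0 × 10800 = 3.54 × 10^6 m³.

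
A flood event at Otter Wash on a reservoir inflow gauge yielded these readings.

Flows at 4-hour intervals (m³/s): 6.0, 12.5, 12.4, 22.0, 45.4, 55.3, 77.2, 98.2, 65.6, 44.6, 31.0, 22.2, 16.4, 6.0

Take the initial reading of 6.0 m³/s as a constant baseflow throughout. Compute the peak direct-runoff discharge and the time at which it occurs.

Q_p = 92.2 m³/s at t = 28 h

Subtracting baseflow gives direct-runoff ordinates: 0.0, 6.5, 6.4, 16.0, 39.4, 49.3, 71.2, 92.2, 59.6, 38.6, 25.0, 16.2, 10.4, 0.0 m³/s.
The maximum is 92.2 m³/s, occurring at the reading for t = 28 h.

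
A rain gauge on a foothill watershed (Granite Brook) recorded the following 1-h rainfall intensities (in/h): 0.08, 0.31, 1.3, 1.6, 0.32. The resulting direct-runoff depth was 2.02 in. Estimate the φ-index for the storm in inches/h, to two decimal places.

φ ≈ 0.44 in/h

Only the 2 blocks with intensity above φ contribute runoff: 1.3, 1.6 in/h.
Σ(I−φ)·Δt = d  ⇒  (1.3+1.6 − 2φ)·1 = 2.02
φ = (2.900 − 2.02/1) / 2 = 0.44 in/h.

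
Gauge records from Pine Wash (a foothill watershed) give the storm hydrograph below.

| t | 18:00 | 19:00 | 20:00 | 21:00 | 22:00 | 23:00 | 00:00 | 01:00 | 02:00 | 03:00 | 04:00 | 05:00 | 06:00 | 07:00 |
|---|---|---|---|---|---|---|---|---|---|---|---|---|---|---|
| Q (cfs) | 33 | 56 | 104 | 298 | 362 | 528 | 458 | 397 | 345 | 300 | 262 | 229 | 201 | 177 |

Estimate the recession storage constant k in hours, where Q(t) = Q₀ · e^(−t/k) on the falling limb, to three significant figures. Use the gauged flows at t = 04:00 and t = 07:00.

k ≈ 7.65 h

On the falling limb, Q drops from 262 to 177 cfs between t = 04:00 and t = 07:00 (Δt = 3 h).
k = −Δt / ln(Q₂/Q₁) = −3 / ln(177/262) = 7.65 h.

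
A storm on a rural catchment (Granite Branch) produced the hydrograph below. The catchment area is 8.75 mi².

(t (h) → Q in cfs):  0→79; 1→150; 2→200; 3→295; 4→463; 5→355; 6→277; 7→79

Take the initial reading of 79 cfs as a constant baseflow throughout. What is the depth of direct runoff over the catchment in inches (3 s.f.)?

d ≈ 0.224 in

Direct runoff: 0.0, 71.0, 121.0, 216.0, 384.0, 276.0, 198.0, 0.0 cfs; ΣQ_DR = 1266 cfs.
V = ΣQ_DR · Δt = 1266 × 3600 s = 4.558 × 10^6 ft³.
Over A = 8.75 mi², depth = V / A = 0.224 in.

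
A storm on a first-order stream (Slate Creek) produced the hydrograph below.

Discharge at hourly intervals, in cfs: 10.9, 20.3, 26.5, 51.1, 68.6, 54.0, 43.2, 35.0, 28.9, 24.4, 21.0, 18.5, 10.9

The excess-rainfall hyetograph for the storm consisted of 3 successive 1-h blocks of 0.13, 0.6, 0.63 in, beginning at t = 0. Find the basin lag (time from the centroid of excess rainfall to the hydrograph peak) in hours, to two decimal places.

Centroid of excess rainfall: t_c = Σ P_i·t̄_i / ΣP_i = 1.8676 h (block centres at 0.5, 1.5, 2.5 h).
Hydrograph peak occurs at t = 4 h, so basin lag t_L = 4 − 1.8676 = 2.13 h.

t_L ≈ 2.13 h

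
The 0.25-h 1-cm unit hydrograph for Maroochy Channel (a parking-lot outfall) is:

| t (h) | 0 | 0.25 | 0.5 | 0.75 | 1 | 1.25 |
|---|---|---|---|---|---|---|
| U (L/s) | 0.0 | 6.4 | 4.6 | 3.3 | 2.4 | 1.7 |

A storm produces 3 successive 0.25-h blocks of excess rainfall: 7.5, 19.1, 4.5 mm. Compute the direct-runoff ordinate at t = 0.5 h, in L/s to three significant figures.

By discrete convolution, Q_j = Σ (P_i / 10 mm) · U_{j−i}.
At t = 0.5 h (j=2): Q = (7.5/10)·4.6 + (19.1/10)·6.4 + (4.5/10)·0.0 = 15.7 L/s.

Q ≈ 15.7 L/s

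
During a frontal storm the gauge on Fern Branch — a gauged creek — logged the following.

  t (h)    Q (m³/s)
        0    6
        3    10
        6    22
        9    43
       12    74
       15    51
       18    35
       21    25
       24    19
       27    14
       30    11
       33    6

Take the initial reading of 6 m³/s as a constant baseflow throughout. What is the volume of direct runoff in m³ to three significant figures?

Direct-runoff ordinates (Q − Q_b): 0.0, 4.0, 16.0, 37.0, 68.0, 45.0, 29.0, 19.0, 13.0, 8.0, 5.0, 0.0 m³/s.
ΣQ_DR = 244.0 m³/s.
With Δt = 3 h = 10800 s, V = ΣQ_DR · Δt = 244.0 × 10800 = 2.64 × 10^6 m³.

V ≈ 2.64 × 10^6 m³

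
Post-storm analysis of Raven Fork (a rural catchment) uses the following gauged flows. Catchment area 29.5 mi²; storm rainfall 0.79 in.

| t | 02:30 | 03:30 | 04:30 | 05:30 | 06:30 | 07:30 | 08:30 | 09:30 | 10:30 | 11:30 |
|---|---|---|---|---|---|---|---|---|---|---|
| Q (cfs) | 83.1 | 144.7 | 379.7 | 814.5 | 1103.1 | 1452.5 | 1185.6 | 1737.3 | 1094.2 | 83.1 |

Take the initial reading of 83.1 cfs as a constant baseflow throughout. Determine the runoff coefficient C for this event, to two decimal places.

ΣQ_DR = 7247 cfs; V = ΣQ_DR·Δt = 2.609 × 10^7 ft³.
Runoff depth d = V / A = 0.3807 in.
C = d / P = 0.3807 / 0.79 = 0.48.

C ≈ 0.48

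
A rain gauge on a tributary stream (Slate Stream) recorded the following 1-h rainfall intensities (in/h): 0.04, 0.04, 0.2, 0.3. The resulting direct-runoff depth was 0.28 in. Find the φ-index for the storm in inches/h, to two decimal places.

φ ≈ 0.11 in/h

Only the 2 blocks with intensity above φ contribute runoff: 0.2, 0.3 in/h.
Σ(I−φ)·Δt = d  ⇒  (0.2+0.3 − 2φ)·1 = 0.28
φ = (0.5000 − 0.28/1) / 2 = 0.11 in/h.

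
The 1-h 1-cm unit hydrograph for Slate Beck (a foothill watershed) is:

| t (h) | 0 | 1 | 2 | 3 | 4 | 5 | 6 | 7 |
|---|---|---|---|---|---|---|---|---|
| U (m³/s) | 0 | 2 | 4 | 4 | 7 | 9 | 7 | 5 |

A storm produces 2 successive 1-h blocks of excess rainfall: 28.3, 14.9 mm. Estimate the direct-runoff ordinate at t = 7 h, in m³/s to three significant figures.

Q ≈ 24.6 m³/s

By discrete convolution, Q_j = Σ (P_i / 10 mm) · U_{j−i}.
At t = 7 h (j=7): Q = (28.3/10)·5 + (14.9/10)·7 = 24.6 m³/s.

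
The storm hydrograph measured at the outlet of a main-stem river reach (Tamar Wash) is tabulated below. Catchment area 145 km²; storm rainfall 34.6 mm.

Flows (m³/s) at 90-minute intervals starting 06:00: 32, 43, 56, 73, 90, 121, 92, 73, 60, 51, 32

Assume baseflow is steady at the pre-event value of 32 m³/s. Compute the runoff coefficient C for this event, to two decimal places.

ΣQ_DR = 371.0 m³/s; V = ΣQ_DR·Δt = 2.003 × 10^6 m³.
Runoff depth d = V / A = 13.82 mm.
C = d / P = 13.82 / 34.6 = 0.40.

C ≈ 0.40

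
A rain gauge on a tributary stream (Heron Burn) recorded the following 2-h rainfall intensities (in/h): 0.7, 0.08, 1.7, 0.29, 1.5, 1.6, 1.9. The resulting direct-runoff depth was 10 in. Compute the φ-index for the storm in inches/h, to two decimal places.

Only the 5 blocks with intensity above φ contribute runoff: 0.7, 1.7, 1.5, 1.6, 1.9 in/h.
Σ(I−φ)·Δt = d  ⇒  (0.7+1.7+1.5+1.6+1.9 − 5φ)·2 = 10
φ = (7.400 − 10/2) / 5 = 0.48 in/h.

φ ≈ 0.48 in/h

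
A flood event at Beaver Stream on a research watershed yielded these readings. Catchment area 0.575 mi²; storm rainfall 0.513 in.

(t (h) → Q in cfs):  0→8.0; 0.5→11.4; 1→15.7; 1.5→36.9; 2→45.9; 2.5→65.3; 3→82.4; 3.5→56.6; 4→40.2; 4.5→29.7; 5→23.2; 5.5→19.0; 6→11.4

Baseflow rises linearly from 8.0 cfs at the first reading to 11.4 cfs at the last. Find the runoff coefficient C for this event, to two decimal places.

C ≈ 0.84

ΣQ_DR = 319.6 cfs; V = ΣQ_DR·Δt = 5.753 × 10^5 ft³.
Runoff depth d = V / A = 0.4306 in.
C = d / P = 0.4306 / 0.513 = 0.84.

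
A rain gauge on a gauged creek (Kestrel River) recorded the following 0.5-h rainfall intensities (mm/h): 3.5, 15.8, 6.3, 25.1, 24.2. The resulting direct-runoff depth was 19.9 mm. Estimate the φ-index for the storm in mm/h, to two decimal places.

φ ≈ 8.43 mm/h

Only the 3 blocks with intensity above φ contribute runoff: 15.8, 25.1, 24.2 mm/h.
Σ(I−φ)·Δt = d  ⇒  (15.8+25.1+24.2 − 3φ)·0.5 = 19.9
φ = (65.10 − 19.9/0.5) / 3 = 8.43 mm/h.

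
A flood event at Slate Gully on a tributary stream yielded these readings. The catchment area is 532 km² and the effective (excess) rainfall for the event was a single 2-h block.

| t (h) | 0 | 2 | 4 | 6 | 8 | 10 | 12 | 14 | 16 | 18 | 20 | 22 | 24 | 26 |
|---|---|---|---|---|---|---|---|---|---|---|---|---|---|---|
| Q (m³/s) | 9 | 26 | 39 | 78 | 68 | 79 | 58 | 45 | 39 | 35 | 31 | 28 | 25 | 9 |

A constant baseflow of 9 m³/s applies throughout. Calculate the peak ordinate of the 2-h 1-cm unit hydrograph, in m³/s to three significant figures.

U_p ≈ 117 m³/s

Direct runoff: 0.0, 17.0, 30.0, 69.0, 59.0, 70.0, 49.0, 36.0, 30.0, 26.0, 22.0, 19.0, 16.0, 0.0 m³/s; ΣQ_DR = 443.0 m³/s, peak = 70.0 m³/s.
Runoff depth d = ΣQ_DR·Δt / A = 443.0 × 7200 / (532 km²) = 5.995 mm.
The 1-cm UH is the DRH scaled by (10 mm)/d, so U_p = 70.0 × 10/5.995 = 117 m³/s.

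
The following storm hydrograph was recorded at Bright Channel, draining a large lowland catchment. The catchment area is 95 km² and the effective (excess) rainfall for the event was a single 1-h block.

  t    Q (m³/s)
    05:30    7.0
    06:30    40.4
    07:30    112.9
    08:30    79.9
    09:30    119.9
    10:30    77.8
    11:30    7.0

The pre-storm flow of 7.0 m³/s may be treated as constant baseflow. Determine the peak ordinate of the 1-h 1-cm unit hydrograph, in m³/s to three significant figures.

Direct runoff: 0.0, 33.4, 105.9, 72.9, 112.9, 70.8, 0.0 m³/s; ΣQ_DR = 395.9 m³/s, peak = 112.9 m³/s.
Runoff depth d = ΣQ_DR·Δt / A = 395.9 × 3600 / (95 km²) = 15.00 mm.
The 1-cm UH is the DRH scaled by (10 mm)/d, so U_p = 112.9 × 10/15.00 = 75.3 m³/s.

U_p ≈ 75.3 m³/s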